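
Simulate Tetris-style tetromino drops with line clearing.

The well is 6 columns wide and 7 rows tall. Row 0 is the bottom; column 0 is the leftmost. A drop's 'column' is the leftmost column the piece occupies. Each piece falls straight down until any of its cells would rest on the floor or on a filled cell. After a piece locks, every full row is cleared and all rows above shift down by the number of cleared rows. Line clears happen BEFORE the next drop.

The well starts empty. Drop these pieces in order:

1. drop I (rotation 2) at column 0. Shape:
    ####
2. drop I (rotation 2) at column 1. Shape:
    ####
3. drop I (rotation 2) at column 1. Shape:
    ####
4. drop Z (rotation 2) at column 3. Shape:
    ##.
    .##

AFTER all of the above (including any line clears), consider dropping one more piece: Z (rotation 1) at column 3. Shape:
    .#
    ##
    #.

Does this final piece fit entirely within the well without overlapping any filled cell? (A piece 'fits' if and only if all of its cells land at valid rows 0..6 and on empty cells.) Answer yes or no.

Drop 1: I rot2 at col 0 lands with bottom-row=0; cleared 0 line(s) (total 0); column heights now [1 1 1 1 0 0], max=1
Drop 2: I rot2 at col 1 lands with bottom-row=1; cleared 0 line(s) (total 0); column heights now [1 2 2 2 2 0], max=2
Drop 3: I rot2 at col 1 lands with bottom-row=2; cleared 0 line(s) (total 0); column heights now [1 3 3 3 3 0], max=3
Drop 4: Z rot2 at col 3 lands with bottom-row=3; cleared 0 line(s) (total 0); column heights now [1 3 3 5 5 4], max=5
Test piece Z rot1 at col 3 (width 2): heights before test = [1 3 3 5 5 4]; fits = False

Answer: no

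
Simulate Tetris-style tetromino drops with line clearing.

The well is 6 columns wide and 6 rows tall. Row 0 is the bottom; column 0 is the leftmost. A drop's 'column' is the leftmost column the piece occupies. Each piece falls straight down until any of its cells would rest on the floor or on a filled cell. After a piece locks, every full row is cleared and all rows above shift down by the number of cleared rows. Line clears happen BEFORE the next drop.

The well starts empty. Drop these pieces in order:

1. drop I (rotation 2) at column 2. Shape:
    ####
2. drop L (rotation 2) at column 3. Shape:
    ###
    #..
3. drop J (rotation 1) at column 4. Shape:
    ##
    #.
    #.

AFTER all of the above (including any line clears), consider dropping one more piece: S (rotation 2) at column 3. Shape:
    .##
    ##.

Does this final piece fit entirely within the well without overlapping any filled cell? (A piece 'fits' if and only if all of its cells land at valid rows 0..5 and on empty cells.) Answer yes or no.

Drop 1: I rot2 at col 2 lands with bottom-row=0; cleared 0 line(s) (total 0); column heights now [0 0 1 1 1 1], max=1
Drop 2: L rot2 at col 3 lands with bottom-row=1; cleared 0 line(s) (total 0); column heights now [0 0 1 3 3 3], max=3
Drop 3: J rot1 at col 4 lands with bottom-row=3; cleared 0 line(s) (total 0); column heights now [0 0 1 3 6 6], max=6
Test piece S rot2 at col 3 (width 3): heights before test = [0 0 1 3 6 6]; fits = False

Answer: no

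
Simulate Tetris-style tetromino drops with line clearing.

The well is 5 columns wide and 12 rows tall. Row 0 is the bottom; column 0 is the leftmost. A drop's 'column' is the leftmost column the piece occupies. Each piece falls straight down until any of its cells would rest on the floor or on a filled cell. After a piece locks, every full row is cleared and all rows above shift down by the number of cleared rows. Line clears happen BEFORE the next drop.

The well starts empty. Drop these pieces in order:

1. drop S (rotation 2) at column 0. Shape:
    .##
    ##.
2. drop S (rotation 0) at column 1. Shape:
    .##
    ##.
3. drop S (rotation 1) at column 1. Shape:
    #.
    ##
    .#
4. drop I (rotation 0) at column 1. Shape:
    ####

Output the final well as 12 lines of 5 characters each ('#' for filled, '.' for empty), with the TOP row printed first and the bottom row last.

Drop 1: S rot2 at col 0 lands with bottom-row=0; cleared 0 line(s) (total 0); column heights now [1 2 2 0 0], max=2
Drop 2: S rot0 at col 1 lands with bottom-row=2; cleared 0 line(s) (total 0); column heights now [1 3 4 4 0], max=4
Drop 3: S rot1 at col 1 lands with bottom-row=4; cleared 0 line(s) (total 0); column heights now [1 7 6 4 0], max=7
Drop 4: I rot0 at col 1 lands with bottom-row=7; cleared 0 line(s) (total 0); column heights now [1 8 8 8 8], max=8

Answer: .....
.....
.....
.....
.####
.#...
.##..
..#..
..##.
.##..
.##..
##...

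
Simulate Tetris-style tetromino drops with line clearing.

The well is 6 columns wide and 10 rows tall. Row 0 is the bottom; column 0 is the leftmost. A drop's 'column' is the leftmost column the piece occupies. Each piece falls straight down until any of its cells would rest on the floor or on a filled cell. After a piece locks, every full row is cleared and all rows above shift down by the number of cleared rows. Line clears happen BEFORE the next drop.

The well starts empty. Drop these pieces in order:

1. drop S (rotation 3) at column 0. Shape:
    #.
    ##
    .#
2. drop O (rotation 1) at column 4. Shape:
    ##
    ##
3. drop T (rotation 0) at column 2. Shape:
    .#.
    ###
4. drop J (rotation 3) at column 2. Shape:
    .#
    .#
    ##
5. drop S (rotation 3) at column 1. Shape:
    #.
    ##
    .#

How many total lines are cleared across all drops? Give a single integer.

Drop 1: S rot3 at col 0 lands with bottom-row=0; cleared 0 line(s) (total 0); column heights now [3 2 0 0 0 0], max=3
Drop 2: O rot1 at col 4 lands with bottom-row=0; cleared 0 line(s) (total 0); column heights now [3 2 0 0 2 2], max=3
Drop 3: T rot0 at col 2 lands with bottom-row=2; cleared 0 line(s) (total 0); column heights now [3 2 3 4 3 2], max=4
Drop 4: J rot3 at col 2 lands with bottom-row=4; cleared 0 line(s) (total 0); column heights now [3 2 5 7 3 2], max=7
Drop 5: S rot3 at col 1 lands with bottom-row=5; cleared 0 line(s) (total 0); column heights now [3 8 7 7 3 2], max=8

Answer: 0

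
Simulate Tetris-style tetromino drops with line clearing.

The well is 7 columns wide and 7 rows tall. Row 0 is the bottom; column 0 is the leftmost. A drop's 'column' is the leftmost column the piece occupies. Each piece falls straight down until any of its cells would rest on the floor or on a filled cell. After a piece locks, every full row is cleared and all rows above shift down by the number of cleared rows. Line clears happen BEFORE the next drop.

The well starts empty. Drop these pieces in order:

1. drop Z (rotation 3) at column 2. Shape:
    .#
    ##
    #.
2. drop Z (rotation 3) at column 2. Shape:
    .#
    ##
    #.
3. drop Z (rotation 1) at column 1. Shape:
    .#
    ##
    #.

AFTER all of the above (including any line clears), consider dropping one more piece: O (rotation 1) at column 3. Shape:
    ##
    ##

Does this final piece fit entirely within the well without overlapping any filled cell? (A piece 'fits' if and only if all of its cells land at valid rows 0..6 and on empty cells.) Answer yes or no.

Drop 1: Z rot3 at col 2 lands with bottom-row=0; cleared 0 line(s) (total 0); column heights now [0 0 2 3 0 0 0], max=3
Drop 2: Z rot3 at col 2 lands with bottom-row=2; cleared 0 line(s) (total 0); column heights now [0 0 4 5 0 0 0], max=5
Drop 3: Z rot1 at col 1 lands with bottom-row=3; cleared 0 line(s) (total 0); column heights now [0 5 6 5 0 0 0], max=6
Test piece O rot1 at col 3 (width 2): heights before test = [0 5 6 5 0 0 0]; fits = True

Answer: yes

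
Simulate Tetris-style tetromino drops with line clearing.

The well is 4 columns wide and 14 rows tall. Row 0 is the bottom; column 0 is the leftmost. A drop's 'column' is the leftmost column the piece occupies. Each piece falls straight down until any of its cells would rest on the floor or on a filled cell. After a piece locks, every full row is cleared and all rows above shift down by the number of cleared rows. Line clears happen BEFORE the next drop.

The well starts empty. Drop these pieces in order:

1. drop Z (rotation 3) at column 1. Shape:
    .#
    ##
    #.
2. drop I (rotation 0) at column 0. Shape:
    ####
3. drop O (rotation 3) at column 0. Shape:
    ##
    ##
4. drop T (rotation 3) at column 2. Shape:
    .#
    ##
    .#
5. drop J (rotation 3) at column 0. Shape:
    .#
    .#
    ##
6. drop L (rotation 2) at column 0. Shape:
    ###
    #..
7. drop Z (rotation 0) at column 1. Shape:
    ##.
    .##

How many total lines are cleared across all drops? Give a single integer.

Drop 1: Z rot3 at col 1 lands with bottom-row=0; cleared 0 line(s) (total 0); column heights now [0 2 3 0], max=3
Drop 2: I rot0 at col 0 lands with bottom-row=3; cleared 1 line(s) (total 1); column heights now [0 2 3 0], max=3
Drop 3: O rot3 at col 0 lands with bottom-row=2; cleared 0 line(s) (total 1); column heights now [4 4 3 0], max=4
Drop 4: T rot3 at col 2 lands with bottom-row=2; cleared 2 line(s) (total 3); column heights now [0 2 2 3], max=3
Drop 5: J rot3 at col 0 lands with bottom-row=2; cleared 0 line(s) (total 3); column heights now [3 5 2 3], max=5
Drop 6: L rot2 at col 0 lands with bottom-row=4; cleared 0 line(s) (total 3); column heights now [6 6 6 3], max=6
Drop 7: Z rot0 at col 1 lands with bottom-row=6; cleared 0 line(s) (total 3); column heights now [6 8 8 7], max=8

Answer: 3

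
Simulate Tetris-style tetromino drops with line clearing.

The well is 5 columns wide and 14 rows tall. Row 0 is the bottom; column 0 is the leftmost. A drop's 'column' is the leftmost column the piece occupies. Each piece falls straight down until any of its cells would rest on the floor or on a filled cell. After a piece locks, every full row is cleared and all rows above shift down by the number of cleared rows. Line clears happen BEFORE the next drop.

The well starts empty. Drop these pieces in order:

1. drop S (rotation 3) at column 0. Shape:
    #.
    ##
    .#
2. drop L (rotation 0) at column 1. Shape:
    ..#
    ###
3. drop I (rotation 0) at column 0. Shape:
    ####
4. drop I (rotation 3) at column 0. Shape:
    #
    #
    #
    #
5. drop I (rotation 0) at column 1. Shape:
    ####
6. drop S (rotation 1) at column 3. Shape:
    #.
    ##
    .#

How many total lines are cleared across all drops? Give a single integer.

Answer: 2

Derivation:
Drop 1: S rot3 at col 0 lands with bottom-row=0; cleared 0 line(s) (total 0); column heights now [3 2 0 0 0], max=3
Drop 2: L rot0 at col 1 lands with bottom-row=2; cleared 0 line(s) (total 0); column heights now [3 3 3 4 0], max=4
Drop 3: I rot0 at col 0 lands with bottom-row=4; cleared 0 line(s) (total 0); column heights now [5 5 5 5 0], max=5
Drop 4: I rot3 at col 0 lands with bottom-row=5; cleared 0 line(s) (total 0); column heights now [9 5 5 5 0], max=9
Drop 5: I rot0 at col 1 lands with bottom-row=5; cleared 1 line(s) (total 1); column heights now [8 5 5 5 0], max=8
Drop 6: S rot1 at col 3 lands with bottom-row=4; cleared 1 line(s) (total 2); column heights now [7 3 3 6 5], max=7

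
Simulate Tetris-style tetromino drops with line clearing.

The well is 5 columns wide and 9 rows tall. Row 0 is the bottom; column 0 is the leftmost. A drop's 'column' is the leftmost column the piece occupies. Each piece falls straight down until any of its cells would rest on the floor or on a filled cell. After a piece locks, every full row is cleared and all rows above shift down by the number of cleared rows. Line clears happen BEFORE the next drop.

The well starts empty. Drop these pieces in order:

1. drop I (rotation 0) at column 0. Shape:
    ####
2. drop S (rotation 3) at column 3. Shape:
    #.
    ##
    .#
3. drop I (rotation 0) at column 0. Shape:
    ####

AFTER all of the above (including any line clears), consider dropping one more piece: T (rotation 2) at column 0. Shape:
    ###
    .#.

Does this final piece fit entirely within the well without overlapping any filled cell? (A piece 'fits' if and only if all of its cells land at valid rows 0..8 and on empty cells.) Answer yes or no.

Drop 1: I rot0 at col 0 lands with bottom-row=0; cleared 0 line(s) (total 0); column heights now [1 1 1 1 0], max=1
Drop 2: S rot3 at col 3 lands with bottom-row=0; cleared 1 line(s) (total 1); column heights now [0 0 0 2 1], max=2
Drop 3: I rot0 at col 0 lands with bottom-row=2; cleared 0 line(s) (total 1); column heights now [3 3 3 3 1], max=3
Test piece T rot2 at col 0 (width 3): heights before test = [3 3 3 3 1]; fits = True

Answer: yes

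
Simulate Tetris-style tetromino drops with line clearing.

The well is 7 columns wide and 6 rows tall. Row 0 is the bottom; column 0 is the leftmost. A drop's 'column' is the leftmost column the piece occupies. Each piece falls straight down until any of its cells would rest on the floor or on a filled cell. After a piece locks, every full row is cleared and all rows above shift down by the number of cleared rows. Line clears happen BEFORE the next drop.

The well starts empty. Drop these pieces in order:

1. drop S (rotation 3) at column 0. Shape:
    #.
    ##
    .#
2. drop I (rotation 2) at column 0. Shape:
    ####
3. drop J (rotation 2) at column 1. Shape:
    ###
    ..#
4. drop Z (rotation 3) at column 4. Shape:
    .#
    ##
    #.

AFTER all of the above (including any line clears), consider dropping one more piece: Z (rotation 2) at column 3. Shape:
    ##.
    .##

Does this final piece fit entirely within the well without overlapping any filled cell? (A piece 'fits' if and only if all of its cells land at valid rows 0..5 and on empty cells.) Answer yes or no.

Drop 1: S rot3 at col 0 lands with bottom-row=0; cleared 0 line(s) (total 0); column heights now [3 2 0 0 0 0 0], max=3
Drop 2: I rot2 at col 0 lands with bottom-row=3; cleared 0 line(s) (total 0); column heights now [4 4 4 4 0 0 0], max=4
Drop 3: J rot2 at col 1 lands with bottom-row=4; cleared 0 line(s) (total 0); column heights now [4 6 6 6 0 0 0], max=6
Drop 4: Z rot3 at col 4 lands with bottom-row=0; cleared 0 line(s) (total 0); column heights now [4 6 6 6 2 3 0], max=6
Test piece Z rot2 at col 3 (width 3): heights before test = [4 6 6 6 2 3 0]; fits = False

Answer: no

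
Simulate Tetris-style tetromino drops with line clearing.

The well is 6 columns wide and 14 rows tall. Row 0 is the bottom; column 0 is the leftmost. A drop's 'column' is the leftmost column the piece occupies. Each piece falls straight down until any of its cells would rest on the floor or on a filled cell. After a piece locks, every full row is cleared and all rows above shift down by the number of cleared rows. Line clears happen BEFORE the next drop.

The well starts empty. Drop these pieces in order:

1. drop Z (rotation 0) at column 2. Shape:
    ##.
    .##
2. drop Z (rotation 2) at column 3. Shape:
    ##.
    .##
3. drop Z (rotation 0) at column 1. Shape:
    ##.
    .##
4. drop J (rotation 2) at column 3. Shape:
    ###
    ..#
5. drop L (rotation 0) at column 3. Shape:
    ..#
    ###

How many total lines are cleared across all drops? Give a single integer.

Drop 1: Z rot0 at col 2 lands with bottom-row=0; cleared 0 line(s) (total 0); column heights now [0 0 2 2 1 0], max=2
Drop 2: Z rot2 at col 3 lands with bottom-row=1; cleared 0 line(s) (total 0); column heights now [0 0 2 3 3 2], max=3
Drop 3: Z rot0 at col 1 lands with bottom-row=3; cleared 0 line(s) (total 0); column heights now [0 5 5 4 3 2], max=5
Drop 4: J rot2 at col 3 lands with bottom-row=3; cleared 0 line(s) (total 0); column heights now [0 5 5 5 5 5], max=5
Drop 5: L rot0 at col 3 lands with bottom-row=5; cleared 0 line(s) (total 0); column heights now [0 5 5 6 6 7], max=7

Answer: 0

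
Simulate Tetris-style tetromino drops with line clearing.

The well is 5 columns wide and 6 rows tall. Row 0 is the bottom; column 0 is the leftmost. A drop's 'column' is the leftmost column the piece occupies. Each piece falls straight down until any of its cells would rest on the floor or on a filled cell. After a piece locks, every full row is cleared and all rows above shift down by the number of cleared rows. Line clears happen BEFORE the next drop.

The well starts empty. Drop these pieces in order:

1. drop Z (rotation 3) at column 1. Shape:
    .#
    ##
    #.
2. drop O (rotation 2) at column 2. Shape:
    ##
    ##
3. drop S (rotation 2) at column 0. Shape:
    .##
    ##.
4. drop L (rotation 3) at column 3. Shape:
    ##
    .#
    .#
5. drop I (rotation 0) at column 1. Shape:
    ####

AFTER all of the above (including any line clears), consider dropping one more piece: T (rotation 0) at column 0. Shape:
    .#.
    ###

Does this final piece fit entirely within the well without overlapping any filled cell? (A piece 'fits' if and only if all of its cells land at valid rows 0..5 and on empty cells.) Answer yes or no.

Drop 1: Z rot3 at col 1 lands with bottom-row=0; cleared 0 line(s) (total 0); column heights now [0 2 3 0 0], max=3
Drop 2: O rot2 at col 2 lands with bottom-row=3; cleared 0 line(s) (total 0); column heights now [0 2 5 5 0], max=5
Drop 3: S rot2 at col 0 lands with bottom-row=4; cleared 0 line(s) (total 0); column heights now [5 6 6 5 0], max=6
Drop 4: L rot3 at col 3 lands with bottom-row=3; cleared 1 line(s) (total 1); column heights now [0 5 5 5 5], max=5
Drop 5: I rot0 at col 1 lands with bottom-row=5; cleared 0 line(s) (total 1); column heights now [0 6 6 6 6], max=6
Test piece T rot0 at col 0 (width 3): heights before test = [0 6 6 6 6]; fits = False

Answer: no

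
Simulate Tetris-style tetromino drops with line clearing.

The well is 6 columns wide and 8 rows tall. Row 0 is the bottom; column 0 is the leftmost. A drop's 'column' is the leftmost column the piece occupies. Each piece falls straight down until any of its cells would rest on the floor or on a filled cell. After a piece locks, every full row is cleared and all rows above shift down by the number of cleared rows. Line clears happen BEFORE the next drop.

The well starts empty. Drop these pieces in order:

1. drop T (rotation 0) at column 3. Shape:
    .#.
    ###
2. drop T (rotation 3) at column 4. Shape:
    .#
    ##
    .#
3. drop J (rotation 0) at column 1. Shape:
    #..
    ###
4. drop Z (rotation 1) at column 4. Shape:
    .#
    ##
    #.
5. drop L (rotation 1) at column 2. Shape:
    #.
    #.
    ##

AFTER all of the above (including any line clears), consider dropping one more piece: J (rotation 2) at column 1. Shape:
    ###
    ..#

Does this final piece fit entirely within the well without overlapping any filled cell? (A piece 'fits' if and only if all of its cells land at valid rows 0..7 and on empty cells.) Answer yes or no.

Drop 1: T rot0 at col 3 lands with bottom-row=0; cleared 0 line(s) (total 0); column heights now [0 0 0 1 2 1], max=2
Drop 2: T rot3 at col 4 lands with bottom-row=1; cleared 0 line(s) (total 0); column heights now [0 0 0 1 3 4], max=4
Drop 3: J rot0 at col 1 lands with bottom-row=1; cleared 0 line(s) (total 0); column heights now [0 3 2 2 3 4], max=4
Drop 4: Z rot1 at col 4 lands with bottom-row=3; cleared 0 line(s) (total 0); column heights now [0 3 2 2 5 6], max=6
Drop 5: L rot1 at col 2 lands with bottom-row=2; cleared 0 line(s) (total 0); column heights now [0 3 5 3 5 6], max=6
Test piece J rot2 at col 1 (width 3): heights before test = [0 3 5 3 5 6]; fits = True

Answer: yes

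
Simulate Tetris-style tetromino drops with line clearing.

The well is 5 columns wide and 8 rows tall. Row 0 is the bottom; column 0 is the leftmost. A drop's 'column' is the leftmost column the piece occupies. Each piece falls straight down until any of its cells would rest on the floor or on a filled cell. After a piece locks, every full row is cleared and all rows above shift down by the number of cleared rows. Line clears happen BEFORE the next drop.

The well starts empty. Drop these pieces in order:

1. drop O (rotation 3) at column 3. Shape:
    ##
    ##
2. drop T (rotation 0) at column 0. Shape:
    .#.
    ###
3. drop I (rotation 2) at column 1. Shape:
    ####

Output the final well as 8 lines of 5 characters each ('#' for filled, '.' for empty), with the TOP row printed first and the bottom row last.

Answer: .....
.....
.....
.....
.....
.....
.####
.#.##

Derivation:
Drop 1: O rot3 at col 3 lands with bottom-row=0; cleared 0 line(s) (total 0); column heights now [0 0 0 2 2], max=2
Drop 2: T rot0 at col 0 lands with bottom-row=0; cleared 1 line(s) (total 1); column heights now [0 1 0 1 1], max=1
Drop 3: I rot2 at col 1 lands with bottom-row=1; cleared 0 line(s) (total 1); column heights now [0 2 2 2 2], max=2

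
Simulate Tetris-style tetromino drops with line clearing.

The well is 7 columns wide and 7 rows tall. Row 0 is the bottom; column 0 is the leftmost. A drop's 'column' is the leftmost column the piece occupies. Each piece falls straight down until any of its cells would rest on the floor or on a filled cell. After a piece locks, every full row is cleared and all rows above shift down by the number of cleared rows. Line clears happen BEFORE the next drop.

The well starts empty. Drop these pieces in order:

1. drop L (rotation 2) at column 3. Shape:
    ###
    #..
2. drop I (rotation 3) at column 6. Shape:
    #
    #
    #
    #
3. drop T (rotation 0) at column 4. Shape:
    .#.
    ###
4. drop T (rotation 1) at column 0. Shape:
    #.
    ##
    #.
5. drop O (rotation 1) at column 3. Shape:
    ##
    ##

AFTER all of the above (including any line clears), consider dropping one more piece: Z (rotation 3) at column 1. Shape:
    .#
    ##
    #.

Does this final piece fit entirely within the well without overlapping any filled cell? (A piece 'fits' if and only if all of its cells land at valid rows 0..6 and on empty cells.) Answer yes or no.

Answer: yes

Derivation:
Drop 1: L rot2 at col 3 lands with bottom-row=0; cleared 0 line(s) (total 0); column heights now [0 0 0 2 2 2 0], max=2
Drop 2: I rot3 at col 6 lands with bottom-row=0; cleared 0 line(s) (total 0); column heights now [0 0 0 2 2 2 4], max=4
Drop 3: T rot0 at col 4 lands with bottom-row=4; cleared 0 line(s) (total 0); column heights now [0 0 0 2 5 6 5], max=6
Drop 4: T rot1 at col 0 lands with bottom-row=0; cleared 0 line(s) (total 0); column heights now [3 2 0 2 5 6 5], max=6
Drop 5: O rot1 at col 3 lands with bottom-row=5; cleared 0 line(s) (total 0); column heights now [3 2 0 7 7 6 5], max=7
Test piece Z rot3 at col 1 (width 2): heights before test = [3 2 0 7 7 6 5]; fits = True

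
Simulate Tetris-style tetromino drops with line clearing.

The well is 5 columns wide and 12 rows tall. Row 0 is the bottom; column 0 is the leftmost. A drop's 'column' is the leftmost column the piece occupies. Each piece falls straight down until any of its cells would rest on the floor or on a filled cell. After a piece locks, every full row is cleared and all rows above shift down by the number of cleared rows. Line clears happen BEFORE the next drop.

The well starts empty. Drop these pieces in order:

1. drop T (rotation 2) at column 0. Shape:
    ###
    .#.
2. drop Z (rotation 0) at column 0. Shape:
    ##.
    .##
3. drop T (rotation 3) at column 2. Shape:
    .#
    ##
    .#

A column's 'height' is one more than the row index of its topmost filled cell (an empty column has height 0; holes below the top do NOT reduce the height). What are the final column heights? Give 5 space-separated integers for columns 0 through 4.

Answer: 4 4 4 5 0

Derivation:
Drop 1: T rot2 at col 0 lands with bottom-row=0; cleared 0 line(s) (total 0); column heights now [2 2 2 0 0], max=2
Drop 2: Z rot0 at col 0 lands with bottom-row=2; cleared 0 line(s) (total 0); column heights now [4 4 3 0 0], max=4
Drop 3: T rot3 at col 2 lands with bottom-row=2; cleared 0 line(s) (total 0); column heights now [4 4 4 5 0], max=5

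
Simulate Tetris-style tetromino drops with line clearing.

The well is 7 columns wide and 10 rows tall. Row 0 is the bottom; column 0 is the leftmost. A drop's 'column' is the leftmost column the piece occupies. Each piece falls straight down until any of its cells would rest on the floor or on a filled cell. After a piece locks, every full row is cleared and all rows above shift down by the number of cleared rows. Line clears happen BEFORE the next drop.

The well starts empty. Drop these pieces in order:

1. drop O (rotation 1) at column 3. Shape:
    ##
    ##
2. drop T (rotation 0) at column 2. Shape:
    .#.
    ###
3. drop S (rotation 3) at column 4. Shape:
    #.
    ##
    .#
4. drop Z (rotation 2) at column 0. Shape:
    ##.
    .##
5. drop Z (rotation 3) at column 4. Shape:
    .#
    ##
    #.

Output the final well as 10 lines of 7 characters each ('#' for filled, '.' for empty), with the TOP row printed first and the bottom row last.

Answer: .......
.......
.....#.
....##.
....#..
##..#..
.#####.
..####.
...##..
...##..

Derivation:
Drop 1: O rot1 at col 3 lands with bottom-row=0; cleared 0 line(s) (total 0); column heights now [0 0 0 2 2 0 0], max=2
Drop 2: T rot0 at col 2 lands with bottom-row=2; cleared 0 line(s) (total 0); column heights now [0 0 3 4 3 0 0], max=4
Drop 3: S rot3 at col 4 lands with bottom-row=2; cleared 0 line(s) (total 0); column heights now [0 0 3 4 5 4 0], max=5
Drop 4: Z rot2 at col 0 lands with bottom-row=3; cleared 0 line(s) (total 0); column heights now [5 5 4 4 5 4 0], max=5
Drop 5: Z rot3 at col 4 lands with bottom-row=5; cleared 0 line(s) (total 0); column heights now [5 5 4 4 7 8 0], max=8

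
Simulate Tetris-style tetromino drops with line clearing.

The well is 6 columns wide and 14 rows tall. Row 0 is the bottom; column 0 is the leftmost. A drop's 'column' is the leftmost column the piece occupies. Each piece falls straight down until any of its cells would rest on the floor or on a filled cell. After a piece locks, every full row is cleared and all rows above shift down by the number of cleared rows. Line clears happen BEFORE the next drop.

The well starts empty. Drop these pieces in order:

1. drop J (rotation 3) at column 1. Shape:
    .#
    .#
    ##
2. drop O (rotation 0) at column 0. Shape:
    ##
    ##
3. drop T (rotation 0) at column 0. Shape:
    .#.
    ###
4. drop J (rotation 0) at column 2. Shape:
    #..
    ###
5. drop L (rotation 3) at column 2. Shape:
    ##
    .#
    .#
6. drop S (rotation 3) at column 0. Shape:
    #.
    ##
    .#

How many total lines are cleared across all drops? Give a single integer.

Answer: 0

Derivation:
Drop 1: J rot3 at col 1 lands with bottom-row=0; cleared 0 line(s) (total 0); column heights now [0 1 3 0 0 0], max=3
Drop 2: O rot0 at col 0 lands with bottom-row=1; cleared 0 line(s) (total 0); column heights now [3 3 3 0 0 0], max=3
Drop 3: T rot0 at col 0 lands with bottom-row=3; cleared 0 line(s) (total 0); column heights now [4 5 4 0 0 0], max=5
Drop 4: J rot0 at col 2 lands with bottom-row=4; cleared 0 line(s) (total 0); column heights now [4 5 6 5 5 0], max=6
Drop 5: L rot3 at col 2 lands with bottom-row=5; cleared 0 line(s) (total 0); column heights now [4 5 8 8 5 0], max=8
Drop 6: S rot3 at col 0 lands with bottom-row=5; cleared 0 line(s) (total 0); column heights now [8 7 8 8 5 0], max=8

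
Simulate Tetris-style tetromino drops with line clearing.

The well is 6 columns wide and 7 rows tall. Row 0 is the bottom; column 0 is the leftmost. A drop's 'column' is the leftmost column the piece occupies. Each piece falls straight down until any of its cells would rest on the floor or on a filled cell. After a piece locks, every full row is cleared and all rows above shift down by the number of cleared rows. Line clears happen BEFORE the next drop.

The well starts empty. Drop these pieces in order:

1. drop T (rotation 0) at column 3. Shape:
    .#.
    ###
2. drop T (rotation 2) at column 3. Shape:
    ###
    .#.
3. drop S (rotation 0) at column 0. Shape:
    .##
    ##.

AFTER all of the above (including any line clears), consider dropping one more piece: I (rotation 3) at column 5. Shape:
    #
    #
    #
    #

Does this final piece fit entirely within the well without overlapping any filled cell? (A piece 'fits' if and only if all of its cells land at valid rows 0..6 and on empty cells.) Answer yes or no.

Drop 1: T rot0 at col 3 lands with bottom-row=0; cleared 0 line(s) (total 0); column heights now [0 0 0 1 2 1], max=2
Drop 2: T rot2 at col 3 lands with bottom-row=2; cleared 0 line(s) (total 0); column heights now [0 0 0 4 4 4], max=4
Drop 3: S rot0 at col 0 lands with bottom-row=0; cleared 0 line(s) (total 0); column heights now [1 2 2 4 4 4], max=4
Test piece I rot3 at col 5 (width 1): heights before test = [1 2 2 4 4 4]; fits = False

Answer: no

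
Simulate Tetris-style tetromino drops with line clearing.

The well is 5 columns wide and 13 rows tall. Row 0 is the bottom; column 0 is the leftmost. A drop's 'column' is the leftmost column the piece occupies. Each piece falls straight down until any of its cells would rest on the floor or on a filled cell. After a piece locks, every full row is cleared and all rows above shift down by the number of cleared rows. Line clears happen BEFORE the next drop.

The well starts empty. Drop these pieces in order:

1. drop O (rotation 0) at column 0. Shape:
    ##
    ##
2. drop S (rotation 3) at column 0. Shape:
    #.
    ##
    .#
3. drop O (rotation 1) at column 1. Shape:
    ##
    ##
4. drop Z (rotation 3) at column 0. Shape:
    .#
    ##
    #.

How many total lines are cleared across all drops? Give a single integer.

Drop 1: O rot0 at col 0 lands with bottom-row=0; cleared 0 line(s) (total 0); column heights now [2 2 0 0 0], max=2
Drop 2: S rot3 at col 0 lands with bottom-row=2; cleared 0 line(s) (total 0); column heights now [5 4 0 0 0], max=5
Drop 3: O rot1 at col 1 lands with bottom-row=4; cleared 0 line(s) (total 0); column heights now [5 6 6 0 0], max=6
Drop 4: Z rot3 at col 0 lands with bottom-row=5; cleared 0 line(s) (total 0); column heights now [7 8 6 0 0], max=8

Answer: 0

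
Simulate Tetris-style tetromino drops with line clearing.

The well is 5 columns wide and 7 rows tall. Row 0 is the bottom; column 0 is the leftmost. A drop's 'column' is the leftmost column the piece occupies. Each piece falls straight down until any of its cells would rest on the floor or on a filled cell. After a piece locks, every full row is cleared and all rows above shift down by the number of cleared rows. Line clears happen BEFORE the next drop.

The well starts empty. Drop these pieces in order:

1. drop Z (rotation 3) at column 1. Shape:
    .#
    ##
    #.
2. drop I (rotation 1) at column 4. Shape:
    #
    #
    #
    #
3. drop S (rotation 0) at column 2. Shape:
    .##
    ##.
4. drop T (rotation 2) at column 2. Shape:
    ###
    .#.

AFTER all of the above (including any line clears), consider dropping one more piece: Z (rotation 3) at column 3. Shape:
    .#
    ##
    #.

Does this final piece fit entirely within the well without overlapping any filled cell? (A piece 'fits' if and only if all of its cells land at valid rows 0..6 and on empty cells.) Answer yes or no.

Answer: no

Derivation:
Drop 1: Z rot3 at col 1 lands with bottom-row=0; cleared 0 line(s) (total 0); column heights now [0 2 3 0 0], max=3
Drop 2: I rot1 at col 4 lands with bottom-row=0; cleared 0 line(s) (total 0); column heights now [0 2 3 0 4], max=4
Drop 3: S rot0 at col 2 lands with bottom-row=3; cleared 0 line(s) (total 0); column heights now [0 2 4 5 5], max=5
Drop 4: T rot2 at col 2 lands with bottom-row=5; cleared 0 line(s) (total 0); column heights now [0 2 7 7 7], max=7
Test piece Z rot3 at col 3 (width 2): heights before test = [0 2 7 7 7]; fits = False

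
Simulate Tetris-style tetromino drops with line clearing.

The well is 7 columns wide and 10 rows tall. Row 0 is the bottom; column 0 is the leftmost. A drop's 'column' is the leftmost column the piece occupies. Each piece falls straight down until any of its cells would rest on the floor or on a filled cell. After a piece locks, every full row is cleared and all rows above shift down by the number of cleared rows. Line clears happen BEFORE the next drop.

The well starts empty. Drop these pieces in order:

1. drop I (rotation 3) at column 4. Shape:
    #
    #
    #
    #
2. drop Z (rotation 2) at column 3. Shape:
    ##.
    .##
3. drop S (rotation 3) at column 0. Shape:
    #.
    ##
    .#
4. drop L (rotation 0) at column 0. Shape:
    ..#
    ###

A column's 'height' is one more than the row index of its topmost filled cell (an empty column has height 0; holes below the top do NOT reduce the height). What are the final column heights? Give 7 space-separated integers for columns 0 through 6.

Drop 1: I rot3 at col 4 lands with bottom-row=0; cleared 0 line(s) (total 0); column heights now [0 0 0 0 4 0 0], max=4
Drop 2: Z rot2 at col 3 lands with bottom-row=4; cleared 0 line(s) (total 0); column heights now [0 0 0 6 6 5 0], max=6
Drop 3: S rot3 at col 0 lands with bottom-row=0; cleared 0 line(s) (total 0); column heights now [3 2 0 6 6 5 0], max=6
Drop 4: L rot0 at col 0 lands with bottom-row=3; cleared 0 line(s) (total 0); column heights now [4 4 5 6 6 5 0], max=6

Answer: 4 4 5 6 6 5 0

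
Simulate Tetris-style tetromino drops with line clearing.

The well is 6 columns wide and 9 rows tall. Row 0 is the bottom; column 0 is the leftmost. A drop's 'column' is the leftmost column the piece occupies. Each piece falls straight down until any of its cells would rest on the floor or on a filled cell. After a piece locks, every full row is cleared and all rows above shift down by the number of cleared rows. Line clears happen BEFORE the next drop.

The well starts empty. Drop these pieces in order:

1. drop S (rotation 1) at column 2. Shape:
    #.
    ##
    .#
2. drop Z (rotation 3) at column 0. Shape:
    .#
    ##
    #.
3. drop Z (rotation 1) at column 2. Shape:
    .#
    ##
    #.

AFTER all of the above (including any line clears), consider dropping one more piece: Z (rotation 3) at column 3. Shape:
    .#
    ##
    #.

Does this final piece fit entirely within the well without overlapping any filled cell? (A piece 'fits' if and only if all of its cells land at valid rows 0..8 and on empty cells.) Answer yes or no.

Drop 1: S rot1 at col 2 lands with bottom-row=0; cleared 0 line(s) (total 0); column heights now [0 0 3 2 0 0], max=3
Drop 2: Z rot3 at col 0 lands with bottom-row=0; cleared 0 line(s) (total 0); column heights now [2 3 3 2 0 0], max=3
Drop 3: Z rot1 at col 2 lands with bottom-row=3; cleared 0 line(s) (total 0); column heights now [2 3 5 6 0 0], max=6
Test piece Z rot3 at col 3 (width 2): heights before test = [2 3 5 6 0 0]; fits = True

Answer: yes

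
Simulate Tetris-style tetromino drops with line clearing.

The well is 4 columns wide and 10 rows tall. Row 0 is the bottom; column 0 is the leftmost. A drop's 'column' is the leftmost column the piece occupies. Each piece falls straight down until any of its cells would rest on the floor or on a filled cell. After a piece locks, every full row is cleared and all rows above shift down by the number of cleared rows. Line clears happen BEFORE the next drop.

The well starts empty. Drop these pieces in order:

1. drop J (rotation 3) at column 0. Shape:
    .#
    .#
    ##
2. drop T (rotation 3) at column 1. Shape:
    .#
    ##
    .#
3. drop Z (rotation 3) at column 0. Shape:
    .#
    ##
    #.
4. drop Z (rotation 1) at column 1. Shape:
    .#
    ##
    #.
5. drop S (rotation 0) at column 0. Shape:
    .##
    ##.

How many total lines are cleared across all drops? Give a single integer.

Answer: 0

Derivation:
Drop 1: J rot3 at col 0 lands with bottom-row=0; cleared 0 line(s) (total 0); column heights now [1 3 0 0], max=3
Drop 2: T rot3 at col 1 lands with bottom-row=2; cleared 0 line(s) (total 0); column heights now [1 4 5 0], max=5
Drop 3: Z rot3 at col 0 lands with bottom-row=3; cleared 0 line(s) (total 0); column heights now [5 6 5 0], max=6
Drop 4: Z rot1 at col 1 lands with bottom-row=6; cleared 0 line(s) (total 0); column heights now [5 8 9 0], max=9
Drop 5: S rot0 at col 0 lands with bottom-row=8; cleared 0 line(s) (total 0); column heights now [9 10 10 0], max=10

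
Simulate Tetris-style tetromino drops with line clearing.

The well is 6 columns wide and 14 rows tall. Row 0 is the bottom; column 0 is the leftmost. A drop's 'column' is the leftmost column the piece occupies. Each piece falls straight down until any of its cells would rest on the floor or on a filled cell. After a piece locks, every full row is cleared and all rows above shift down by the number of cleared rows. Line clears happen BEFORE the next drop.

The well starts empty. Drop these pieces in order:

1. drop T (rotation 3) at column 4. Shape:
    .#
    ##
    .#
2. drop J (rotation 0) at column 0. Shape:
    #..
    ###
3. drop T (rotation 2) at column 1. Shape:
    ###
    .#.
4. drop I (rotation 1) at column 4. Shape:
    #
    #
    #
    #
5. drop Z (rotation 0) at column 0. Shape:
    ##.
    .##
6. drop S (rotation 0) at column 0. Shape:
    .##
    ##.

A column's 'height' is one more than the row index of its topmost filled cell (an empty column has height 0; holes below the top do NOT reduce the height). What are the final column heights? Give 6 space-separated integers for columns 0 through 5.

Answer: 6 7 7 3 6 3

Derivation:
Drop 1: T rot3 at col 4 lands with bottom-row=0; cleared 0 line(s) (total 0); column heights now [0 0 0 0 2 3], max=3
Drop 2: J rot0 at col 0 lands with bottom-row=0; cleared 0 line(s) (total 0); column heights now [2 1 1 0 2 3], max=3
Drop 3: T rot2 at col 1 lands with bottom-row=1; cleared 0 line(s) (total 0); column heights now [2 3 3 3 2 3], max=3
Drop 4: I rot1 at col 4 lands with bottom-row=2; cleared 0 line(s) (total 0); column heights now [2 3 3 3 6 3], max=6
Drop 5: Z rot0 at col 0 lands with bottom-row=3; cleared 0 line(s) (total 0); column heights now [5 5 4 3 6 3], max=6
Drop 6: S rot0 at col 0 lands with bottom-row=5; cleared 0 line(s) (total 0); column heights now [6 7 7 3 6 3], max=7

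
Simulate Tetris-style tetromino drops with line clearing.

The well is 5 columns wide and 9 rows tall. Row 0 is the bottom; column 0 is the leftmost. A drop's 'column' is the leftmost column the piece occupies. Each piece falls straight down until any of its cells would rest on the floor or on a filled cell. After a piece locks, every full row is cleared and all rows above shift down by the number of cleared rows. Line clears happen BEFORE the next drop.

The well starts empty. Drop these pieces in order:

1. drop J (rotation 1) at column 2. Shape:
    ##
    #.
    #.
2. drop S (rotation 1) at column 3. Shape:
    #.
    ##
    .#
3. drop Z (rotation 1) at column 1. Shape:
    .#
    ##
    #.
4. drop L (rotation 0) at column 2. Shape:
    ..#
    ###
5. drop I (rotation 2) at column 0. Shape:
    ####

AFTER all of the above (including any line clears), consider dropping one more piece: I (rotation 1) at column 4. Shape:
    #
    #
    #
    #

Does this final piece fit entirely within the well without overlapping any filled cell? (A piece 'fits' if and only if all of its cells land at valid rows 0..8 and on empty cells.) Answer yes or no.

Drop 1: J rot1 at col 2 lands with bottom-row=0; cleared 0 line(s) (total 0); column heights now [0 0 3 3 0], max=3
Drop 2: S rot1 at col 3 lands with bottom-row=2; cleared 0 line(s) (total 0); column heights now [0 0 3 5 4], max=5
Drop 3: Z rot1 at col 1 lands with bottom-row=2; cleared 0 line(s) (total 0); column heights now [0 4 5 5 4], max=5
Drop 4: L rot0 at col 2 lands with bottom-row=5; cleared 0 line(s) (total 0); column heights now [0 4 6 6 7], max=7
Drop 5: I rot2 at col 0 lands with bottom-row=6; cleared 1 line(s) (total 1); column heights now [0 4 6 6 6], max=6
Test piece I rot1 at col 4 (width 1): heights before test = [0 4 6 6 6]; fits = False

Answer: no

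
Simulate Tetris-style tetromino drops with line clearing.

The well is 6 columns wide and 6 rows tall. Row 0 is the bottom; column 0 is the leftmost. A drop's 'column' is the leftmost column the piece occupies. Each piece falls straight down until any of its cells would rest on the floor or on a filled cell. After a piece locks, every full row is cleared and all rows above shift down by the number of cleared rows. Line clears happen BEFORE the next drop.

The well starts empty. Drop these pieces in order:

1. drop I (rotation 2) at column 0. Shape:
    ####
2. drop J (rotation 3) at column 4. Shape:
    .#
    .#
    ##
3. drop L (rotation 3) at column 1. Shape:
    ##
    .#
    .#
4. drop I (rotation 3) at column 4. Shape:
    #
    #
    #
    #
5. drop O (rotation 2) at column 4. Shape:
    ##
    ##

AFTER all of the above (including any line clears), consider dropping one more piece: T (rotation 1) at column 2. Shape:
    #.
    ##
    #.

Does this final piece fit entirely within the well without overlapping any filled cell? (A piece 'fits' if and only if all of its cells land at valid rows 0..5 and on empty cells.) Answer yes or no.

Drop 1: I rot2 at col 0 lands with bottom-row=0; cleared 0 line(s) (total 0); column heights now [1 1 1 1 0 0], max=1
Drop 2: J rot3 at col 4 lands with bottom-row=0; cleared 1 line(s) (total 1); column heights now [0 0 0 0 0 2], max=2
Drop 3: L rot3 at col 1 lands with bottom-row=0; cleared 0 line(s) (total 1); column heights now [0 3 3 0 0 2], max=3
Drop 4: I rot3 at col 4 lands with bottom-row=0; cleared 0 line(s) (total 1); column heights now [0 3 3 0 4 2], max=4
Drop 5: O rot2 at col 4 lands with bottom-row=4; cleared 0 line(s) (total 1); column heights now [0 3 3 0 6 6], max=6
Test piece T rot1 at col 2 (width 2): heights before test = [0 3 3 0 6 6]; fits = True

Answer: yes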